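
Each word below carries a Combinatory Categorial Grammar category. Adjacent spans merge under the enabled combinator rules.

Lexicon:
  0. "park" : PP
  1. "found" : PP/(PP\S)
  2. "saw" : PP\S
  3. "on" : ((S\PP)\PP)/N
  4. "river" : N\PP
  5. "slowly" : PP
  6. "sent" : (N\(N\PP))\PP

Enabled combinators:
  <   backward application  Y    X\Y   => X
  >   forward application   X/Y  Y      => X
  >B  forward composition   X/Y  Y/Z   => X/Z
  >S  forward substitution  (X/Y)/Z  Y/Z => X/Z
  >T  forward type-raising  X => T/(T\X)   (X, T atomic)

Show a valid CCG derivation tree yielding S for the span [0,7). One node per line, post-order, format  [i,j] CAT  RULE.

[0,1] PP  lex  "park"
[1,2] PP/(PP\S)  lex  "found"
[2,3] PP\S  lex  "saw"
[1,3] PP  >  k=2
[3,4] ((S\PP)\PP)/N  lex  "on"
[4,5] N\PP  lex  "river"
[5,6] PP  lex  "slowly"
[6,7] (N\(N\PP))\PP  lex  "sent"
[5,7] N\(N\PP)  <  k=6
[4,7] N  <  k=5
[3,7] (S\PP)\PP  >  k=4
[1,7] S\PP  <  k=3
[0,7] S  <  k=1

[0,7] S   <
  [0,1] "park" : PP
  [1,7] S\PP   <
    [1,3] PP   >
      [1,2] "found" : PP/(PP\S)
      [2,3] "saw" : PP\S
    [3,7] (S\PP)\PP   >
      [3,4] "on" : ((S\PP)\PP)/N
      [4,7] N   <
        [4,5] "river" : N\PP
        [5,7] N\(N\PP)   <
          [5,6] "slowly" : PP
          [6,7] "sent" : (N\(N\PP))\PP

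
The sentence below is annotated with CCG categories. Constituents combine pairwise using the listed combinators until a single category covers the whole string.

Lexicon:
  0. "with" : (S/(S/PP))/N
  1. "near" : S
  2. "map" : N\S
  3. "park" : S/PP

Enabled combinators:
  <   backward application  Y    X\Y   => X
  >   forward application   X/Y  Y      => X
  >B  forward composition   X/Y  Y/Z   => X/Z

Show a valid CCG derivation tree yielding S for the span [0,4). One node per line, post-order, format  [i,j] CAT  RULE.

[0,4] S   >
  [0,3] S/(S/PP)   >
    [0,1] "with" : (S/(S/PP))/N
    [1,3] N   <
      [1,2] "near" : S
      [2,3] "map" : N\S
  [3,4] "park" : S/PP

[0,1] (S/(S/PP))/N  lex  "with"
[1,2] S  lex  "near"
[2,3] N\S  lex  "map"
[1,3] N  <  k=2
[0,3] S/(S/PP)  >  k=1
[3,4] S/PP  lex  "park"
[0,4] S  >  k=3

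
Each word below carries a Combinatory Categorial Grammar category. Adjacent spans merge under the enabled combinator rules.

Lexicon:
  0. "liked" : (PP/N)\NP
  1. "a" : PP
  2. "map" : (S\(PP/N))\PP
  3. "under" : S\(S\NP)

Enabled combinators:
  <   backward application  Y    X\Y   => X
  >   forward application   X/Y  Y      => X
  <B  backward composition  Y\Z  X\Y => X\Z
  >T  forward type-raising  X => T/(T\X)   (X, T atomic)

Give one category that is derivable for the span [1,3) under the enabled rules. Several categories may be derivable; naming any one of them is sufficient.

S\(PP/N)

[0,4] S   <
  [0,3] S\NP   <B
    [0,1] "liked" : (PP/N)\NP
    [1,3] S\(PP/N)   <
      [1,2] "a" : PP
      [2,3] "map" : (S\(PP/N))\PP
  [3,4] "under" : S\(S\NP)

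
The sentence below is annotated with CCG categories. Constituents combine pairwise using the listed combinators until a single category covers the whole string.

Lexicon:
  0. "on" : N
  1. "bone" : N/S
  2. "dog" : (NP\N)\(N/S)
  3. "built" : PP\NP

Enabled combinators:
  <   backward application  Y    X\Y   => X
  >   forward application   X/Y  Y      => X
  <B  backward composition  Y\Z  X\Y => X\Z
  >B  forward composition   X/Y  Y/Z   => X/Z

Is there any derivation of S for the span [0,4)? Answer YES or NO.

N N/S (NP\N)\(N/S) PP\NP
CKY chart[0,4] = {PP}; S ∉ chart

NO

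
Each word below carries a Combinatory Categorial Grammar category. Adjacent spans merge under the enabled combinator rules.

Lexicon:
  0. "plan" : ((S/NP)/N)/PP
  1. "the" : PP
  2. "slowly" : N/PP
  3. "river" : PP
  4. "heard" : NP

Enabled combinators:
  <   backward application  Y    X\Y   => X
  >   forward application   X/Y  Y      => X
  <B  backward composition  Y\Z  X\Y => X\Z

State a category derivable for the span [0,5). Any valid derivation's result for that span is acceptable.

S

[0,5] S   >
  [0,4] S/NP   >
    [0,2] (S/NP)/N   >
      [0,1] "plan" : ((S/NP)/N)/PP
      [1,2] "the" : PP
    [2,4] N   >
      [2,3] "slowly" : N/PP
      [3,4] "river" : PP
  [4,5] "heard" : NP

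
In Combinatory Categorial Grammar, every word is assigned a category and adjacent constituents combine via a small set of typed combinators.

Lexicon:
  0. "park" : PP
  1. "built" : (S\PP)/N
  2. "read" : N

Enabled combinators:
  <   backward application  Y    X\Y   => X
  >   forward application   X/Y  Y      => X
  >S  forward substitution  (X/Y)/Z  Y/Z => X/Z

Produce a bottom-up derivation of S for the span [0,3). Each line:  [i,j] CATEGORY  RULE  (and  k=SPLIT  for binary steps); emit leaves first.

[0,3] S   <
  [0,1] "park" : PP
  [1,3] S\PP   >
    [1,2] "built" : (S\PP)/N
    [2,3] "read" : N

[0,1] PP  lex  "park"
[1,2] (S\PP)/N  lex  "built"
[2,3] N  lex  "read"
[1,3] S\PP  >  k=2
[0,3] S  <  k=1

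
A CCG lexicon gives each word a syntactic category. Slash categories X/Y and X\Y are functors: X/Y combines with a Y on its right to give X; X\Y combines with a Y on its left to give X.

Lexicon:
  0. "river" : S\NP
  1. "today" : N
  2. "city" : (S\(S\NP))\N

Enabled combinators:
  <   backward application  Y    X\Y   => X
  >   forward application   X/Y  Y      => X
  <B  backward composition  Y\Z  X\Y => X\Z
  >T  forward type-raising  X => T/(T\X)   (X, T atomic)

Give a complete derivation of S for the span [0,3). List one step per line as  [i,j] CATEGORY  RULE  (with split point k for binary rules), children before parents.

[0,3] S   <
  [0,1] "river" : S\NP
  [1,3] S\(S\NP)   <
    [1,2] "today" : N
    [2,3] "city" : (S\(S\NP))\N

[0,1] S\NP  lex  "river"
[1,2] N  lex  "today"
[2,3] (S\(S\NP))\N  lex  "city"
[1,3] S\(S\NP)  <  k=2
[0,3] S  <  k=1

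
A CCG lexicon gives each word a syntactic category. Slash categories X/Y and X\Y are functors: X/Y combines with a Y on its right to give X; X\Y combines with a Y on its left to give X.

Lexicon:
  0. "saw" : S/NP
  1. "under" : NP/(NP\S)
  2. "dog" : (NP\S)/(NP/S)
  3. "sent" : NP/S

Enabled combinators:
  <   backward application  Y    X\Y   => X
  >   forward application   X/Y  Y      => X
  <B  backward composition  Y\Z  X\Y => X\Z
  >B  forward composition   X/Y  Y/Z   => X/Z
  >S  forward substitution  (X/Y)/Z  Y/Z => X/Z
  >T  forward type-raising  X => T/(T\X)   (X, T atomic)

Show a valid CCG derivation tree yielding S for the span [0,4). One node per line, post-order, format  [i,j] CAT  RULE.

[0,4] S   >
  [0,1] "saw" : S/NP
  [1,4] NP   >
    [1,2] "under" : NP/(NP\S)
    [2,4] NP\S   >
      [2,3] "dog" : (NP\S)/(NP/S)
      [3,4] "sent" : NP/S

[0,1] S/NP  lex  "saw"
[1,2] NP/(NP\S)  lex  "under"
[2,3] (NP\S)/(NP/S)  lex  "dog"
[3,4] NP/S  lex  "sent"
[2,4] NP\S  >  k=3
[1,4] NP  >  k=2
[0,4] S  >  k=1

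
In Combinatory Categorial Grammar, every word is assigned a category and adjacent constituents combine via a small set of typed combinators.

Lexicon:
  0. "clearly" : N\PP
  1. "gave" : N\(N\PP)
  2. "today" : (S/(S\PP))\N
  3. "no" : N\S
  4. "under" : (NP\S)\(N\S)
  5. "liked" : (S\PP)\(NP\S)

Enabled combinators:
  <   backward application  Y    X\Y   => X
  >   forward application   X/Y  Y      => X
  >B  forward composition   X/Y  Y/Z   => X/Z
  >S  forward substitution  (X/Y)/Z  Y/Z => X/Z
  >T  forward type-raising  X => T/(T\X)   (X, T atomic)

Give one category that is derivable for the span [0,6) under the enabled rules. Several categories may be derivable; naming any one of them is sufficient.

S

[0,6] S   >
  [0,3] S/(S\PP)   <
    [0,2] N   <
      [0,1] "clearly" : N\PP
      [1,2] "gave" : N\(N\PP)
    [2,3] "today" : (S/(S\PP))\N
  [3,6] S\PP   <
    [3,5] NP\S   <
      [3,4] "no" : N\S
      [4,5] "under" : (NP\S)\(N\S)
    [5,6] "liked" : (S\PP)\(NP\S)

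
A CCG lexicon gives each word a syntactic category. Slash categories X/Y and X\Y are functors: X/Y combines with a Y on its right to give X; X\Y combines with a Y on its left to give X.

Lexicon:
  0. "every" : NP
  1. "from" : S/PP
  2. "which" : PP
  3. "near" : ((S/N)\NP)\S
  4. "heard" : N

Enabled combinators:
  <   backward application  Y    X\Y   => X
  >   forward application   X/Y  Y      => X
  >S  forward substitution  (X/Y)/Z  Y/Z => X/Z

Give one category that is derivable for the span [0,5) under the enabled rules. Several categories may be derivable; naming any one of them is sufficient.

S

[0,5] S   >
  [0,4] S/N   <
    [0,1] "every" : NP
    [1,4] (S/N)\NP   <
      [1,3] S   >
        [1,2] "from" : S/PP
        [2,3] "which" : PP
      [3,4] "near" : ((S/N)\NP)\S
  [4,5] "heard" : N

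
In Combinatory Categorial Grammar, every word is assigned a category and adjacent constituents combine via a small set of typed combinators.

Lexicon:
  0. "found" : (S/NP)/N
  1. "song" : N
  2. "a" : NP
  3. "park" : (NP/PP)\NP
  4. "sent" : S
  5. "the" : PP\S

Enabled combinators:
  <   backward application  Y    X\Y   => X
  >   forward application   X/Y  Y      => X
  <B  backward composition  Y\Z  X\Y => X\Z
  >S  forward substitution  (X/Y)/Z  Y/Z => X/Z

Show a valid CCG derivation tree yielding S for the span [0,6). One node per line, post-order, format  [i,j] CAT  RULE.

[0,6] S   >
  [0,2] S/NP   >
    [0,1] "found" : (S/NP)/N
    [1,2] "song" : N
  [2,6] NP   >
    [2,4] NP/PP   <
      [2,3] "a" : NP
      [3,4] "park" : (NP/PP)\NP
    [4,6] PP   <
      [4,5] "sent" : S
      [5,6] "the" : PP\S

[0,1] (S/NP)/N  lex  "found"
[1,2] N  lex  "song"
[0,2] S/NP  >  k=1
[2,3] NP  lex  "a"
[3,4] (NP/PP)\NP  lex  "park"
[2,4] NP/PP  <  k=3
[4,5] S  lex  "sent"
[5,6] PP\S  lex  "the"
[4,6] PP  <  k=5
[2,6] NP  >  k=4
[0,6] S  >  k=2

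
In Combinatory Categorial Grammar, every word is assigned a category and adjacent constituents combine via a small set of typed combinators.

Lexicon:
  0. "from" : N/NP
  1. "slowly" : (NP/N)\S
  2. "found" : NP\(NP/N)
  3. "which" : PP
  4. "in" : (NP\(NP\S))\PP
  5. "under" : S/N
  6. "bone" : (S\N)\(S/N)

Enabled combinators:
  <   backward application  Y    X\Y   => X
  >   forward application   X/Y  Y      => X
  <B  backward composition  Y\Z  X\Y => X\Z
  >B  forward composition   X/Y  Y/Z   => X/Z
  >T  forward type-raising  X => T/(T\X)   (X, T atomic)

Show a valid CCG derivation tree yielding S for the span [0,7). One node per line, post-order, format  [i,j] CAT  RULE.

[0,1] N/NP  lex  "from"
[1,2] (NP/N)\S  lex  "slowly"
[2,3] NP\(NP/N)  lex  "found"
[1,3] NP\S  <B  k=2
[3,4] PP  lex  "which"
[4,5] (NP\(NP\S))\PP  lex  "in"
[3,5] NP\(NP\S)  <  k=4
[1,5] NP  <  k=3
[0,5] N  >  k=1
[5,6] S/N  lex  "under"
[6,7] (S\N)\(S/N)  lex  "bone"
[5,7] S\N  <  k=6
[0,7] S  <  k=5

[0,7] S   <
  [0,5] N   >
    [0,1] "from" : N/NP
    [1,5] NP   <
      [1,3] NP\S   <B
        [1,2] "slowly" : (NP/N)\S
        [2,3] "found" : NP\(NP/N)
      [3,5] NP\(NP\S)   <
        [3,4] "which" : PP
        [4,5] "in" : (NP\(NP\S))\PP
  [5,7] S\N   <
    [5,6] "under" : S/N
    [6,7] "bone" : (S\N)\(S/N)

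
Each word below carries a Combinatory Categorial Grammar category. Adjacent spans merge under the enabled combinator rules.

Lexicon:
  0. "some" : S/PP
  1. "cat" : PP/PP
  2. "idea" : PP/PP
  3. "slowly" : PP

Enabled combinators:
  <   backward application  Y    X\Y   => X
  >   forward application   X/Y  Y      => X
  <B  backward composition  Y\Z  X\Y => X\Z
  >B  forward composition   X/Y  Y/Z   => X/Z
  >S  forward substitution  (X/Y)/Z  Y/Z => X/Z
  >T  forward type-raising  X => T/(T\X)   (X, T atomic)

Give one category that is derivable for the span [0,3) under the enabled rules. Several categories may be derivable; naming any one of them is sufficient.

S/PP

[0,4] S   >
  [0,3] S/PP   >B
    [0,1] "some" : S/PP
    [1,3] PP/PP   >B
      [1,2] "cat" : PP/PP
      [2,3] "idea" : PP/PP
  [3,4] "slowly" : PP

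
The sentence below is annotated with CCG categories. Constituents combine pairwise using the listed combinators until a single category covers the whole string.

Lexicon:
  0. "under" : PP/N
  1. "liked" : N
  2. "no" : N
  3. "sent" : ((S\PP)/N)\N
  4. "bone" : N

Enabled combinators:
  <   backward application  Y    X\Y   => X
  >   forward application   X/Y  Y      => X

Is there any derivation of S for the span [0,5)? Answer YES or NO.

[0,5] S   <
  [0,2] PP   >
    [0,1] "under" : PP/N
    [1,2] "liked" : N
  [2,5] S\PP   >
    [2,4] (S\PP)/N   <
      [2,3] "no" : N
      [3,4] "sent" : ((S\PP)/N)\N
    [4,5] "bone" : N

YES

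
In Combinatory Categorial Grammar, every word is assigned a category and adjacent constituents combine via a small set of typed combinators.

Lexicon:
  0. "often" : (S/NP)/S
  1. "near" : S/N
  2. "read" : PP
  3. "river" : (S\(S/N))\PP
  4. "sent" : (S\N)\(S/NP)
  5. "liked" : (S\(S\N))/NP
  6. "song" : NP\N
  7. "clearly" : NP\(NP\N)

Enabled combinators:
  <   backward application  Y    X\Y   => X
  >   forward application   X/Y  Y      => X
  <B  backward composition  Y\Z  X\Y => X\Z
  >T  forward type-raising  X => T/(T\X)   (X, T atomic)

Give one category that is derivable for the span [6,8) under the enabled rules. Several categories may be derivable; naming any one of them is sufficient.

NP

[0,8] S   <
  [0,5] S\N   <
    [0,4] S/NP   >
      [0,1] "often" : (S/NP)/S
      [1,4] S   <
        [1,2] "near" : S/N
        [2,4] S\(S/N)   <
          [2,3] "read" : PP
          [3,4] "river" : (S\(S/N))\PP
    [4,5] "sent" : (S\N)\(S/NP)
  [5,8] S\(S\N)   >
    [5,6] "liked" : (S\(S\N))/NP
    [6,8] NP   <
      [6,7] "song" : NP\N
      [7,8] "clearly" : NP\(NP\N)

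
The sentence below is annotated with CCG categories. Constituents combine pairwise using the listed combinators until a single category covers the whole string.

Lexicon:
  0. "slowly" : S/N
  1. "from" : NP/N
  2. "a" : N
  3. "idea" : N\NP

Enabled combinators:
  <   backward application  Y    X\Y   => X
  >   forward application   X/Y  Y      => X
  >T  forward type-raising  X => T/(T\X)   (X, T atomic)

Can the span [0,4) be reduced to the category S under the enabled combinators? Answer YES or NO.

[0,4] S   >
  [0,1] "slowly" : S/N
  [1,4] N   <
    [1,3] NP   >
      [1,2] "from" : NP/N
      [2,3] "a" : N
    [3,4] "idea" : N\NP

YES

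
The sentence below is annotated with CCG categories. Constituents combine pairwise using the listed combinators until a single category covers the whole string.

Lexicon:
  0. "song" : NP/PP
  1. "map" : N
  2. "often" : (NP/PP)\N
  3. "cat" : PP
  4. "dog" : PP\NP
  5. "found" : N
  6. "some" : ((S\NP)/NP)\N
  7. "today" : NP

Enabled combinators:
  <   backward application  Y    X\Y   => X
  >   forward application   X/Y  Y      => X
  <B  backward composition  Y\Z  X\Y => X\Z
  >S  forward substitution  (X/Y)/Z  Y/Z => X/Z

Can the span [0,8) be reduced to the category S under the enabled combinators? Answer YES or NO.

YES

[0,8] S   <
  [0,5] NP   >
    [0,1] "song" : NP/PP
    [1,5] PP   <
      [1,4] NP   >
        [1,3] NP/PP   <
          [1,2] "map" : N
          [2,3] "often" : (NP/PP)\N
        [3,4] "cat" : PP
      [4,5] "dog" : PP\NP
  [5,8] S\NP   >
    [5,7] (S\NP)/NP   <
      [5,6] "found" : N
      [6,7] "some" : ((S\NP)/NP)\N
    [7,8] "today" : NP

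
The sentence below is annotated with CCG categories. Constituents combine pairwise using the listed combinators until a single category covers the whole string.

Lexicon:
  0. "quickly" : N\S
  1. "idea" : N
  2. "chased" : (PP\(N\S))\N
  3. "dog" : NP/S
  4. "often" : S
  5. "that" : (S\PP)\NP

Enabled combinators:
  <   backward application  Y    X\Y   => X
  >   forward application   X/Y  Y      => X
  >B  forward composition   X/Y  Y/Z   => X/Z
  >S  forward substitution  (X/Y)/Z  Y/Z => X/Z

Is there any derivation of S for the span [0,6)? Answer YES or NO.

YES

[0,6] S   <
  [0,3] PP   <
    [0,1] "quickly" : N\S
    [1,3] PP\(N\S)   <
      [1,2] "idea" : N
      [2,3] "chased" : (PP\(N\S))\N
  [3,6] S\PP   <
    [3,5] NP   >
      [3,4] "dog" : NP/S
      [4,5] "often" : S
    [5,6] "that" : (S\PP)\NP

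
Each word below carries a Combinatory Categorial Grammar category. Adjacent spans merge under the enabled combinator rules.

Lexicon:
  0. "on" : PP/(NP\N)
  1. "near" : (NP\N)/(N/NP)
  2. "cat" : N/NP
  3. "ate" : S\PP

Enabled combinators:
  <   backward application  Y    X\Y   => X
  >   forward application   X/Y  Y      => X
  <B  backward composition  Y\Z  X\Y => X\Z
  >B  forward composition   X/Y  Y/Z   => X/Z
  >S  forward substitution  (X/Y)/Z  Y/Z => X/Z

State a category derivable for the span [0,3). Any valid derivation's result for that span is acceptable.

PP

[0,4] S   <
  [0,3] PP   >
    [0,1] "on" : PP/(NP\N)
    [1,3] NP\N   >
      [1,2] "near" : (NP\N)/(N/NP)
      [2,3] "cat" : N/NP
  [3,4] "ate" : S\PP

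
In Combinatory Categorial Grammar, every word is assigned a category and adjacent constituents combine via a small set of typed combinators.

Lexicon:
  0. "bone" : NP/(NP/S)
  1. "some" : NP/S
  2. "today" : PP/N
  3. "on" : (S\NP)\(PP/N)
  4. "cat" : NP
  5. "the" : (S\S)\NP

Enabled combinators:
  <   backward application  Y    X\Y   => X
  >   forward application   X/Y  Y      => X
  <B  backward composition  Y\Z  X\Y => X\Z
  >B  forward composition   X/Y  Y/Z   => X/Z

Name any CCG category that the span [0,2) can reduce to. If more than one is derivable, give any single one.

[0,6] S   <
  [0,2] NP   >
    [0,1] "bone" : NP/(NP/S)
    [1,2] "some" : NP/S
  [2,6] S\NP   <B
    [2,4] S\NP   <
      [2,3] "today" : PP/N
      [3,4] "on" : (S\NP)\(PP/N)
    [4,6] S\S   <
      [4,5] "cat" : NP
      [5,6] "the" : (S\S)\NP

NP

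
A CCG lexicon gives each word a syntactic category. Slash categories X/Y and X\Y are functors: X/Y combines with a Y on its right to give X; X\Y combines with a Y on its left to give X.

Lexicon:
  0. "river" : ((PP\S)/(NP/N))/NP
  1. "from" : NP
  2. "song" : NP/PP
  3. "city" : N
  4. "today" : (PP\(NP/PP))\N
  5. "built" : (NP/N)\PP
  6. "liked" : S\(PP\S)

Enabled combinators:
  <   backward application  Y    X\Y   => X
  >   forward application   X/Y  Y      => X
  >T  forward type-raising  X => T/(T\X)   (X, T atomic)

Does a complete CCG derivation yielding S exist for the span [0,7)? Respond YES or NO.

[0,7] S   <
  [0,6] PP\S   >
    [0,2] (PP\S)/(NP/N)   >
      [0,1] "river" : ((PP\S)/(NP/N))/NP
      [1,2] "from" : NP
    [2,6] NP/N   <
      [2,5] PP   <
        [2,3] "song" : NP/PP
        [3,5] PP\(NP/PP)   <
          [3,4] "city" : N
          [4,5] "today" : (PP\(NP/PP))\N
      [5,6] "built" : (NP/N)\PP
  [6,7] "liked" : S\(PP\S)

YES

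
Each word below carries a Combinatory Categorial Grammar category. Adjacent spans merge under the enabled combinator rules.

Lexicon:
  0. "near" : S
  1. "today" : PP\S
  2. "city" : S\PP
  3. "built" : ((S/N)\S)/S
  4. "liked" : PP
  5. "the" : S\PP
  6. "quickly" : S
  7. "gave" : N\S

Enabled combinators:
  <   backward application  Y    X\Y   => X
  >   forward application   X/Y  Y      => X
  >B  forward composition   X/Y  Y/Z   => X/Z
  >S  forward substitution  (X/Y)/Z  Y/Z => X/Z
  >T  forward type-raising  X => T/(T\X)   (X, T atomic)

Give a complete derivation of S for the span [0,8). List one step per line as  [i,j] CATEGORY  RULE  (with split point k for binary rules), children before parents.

[0,8] S   >
  [0,6] S/N   <
    [0,3] S   <
      [0,2] PP   <
        [0,1] "near" : S
        [1,2] "today" : PP\S
      [2,3] "city" : S\PP
    [3,6] (S/N)\S   >
      [3,4] "built" : ((S/N)\S)/S
      [4,6] S   >
        [4,5] S/(S\PP)   >T
          [4,5] "liked" : PP
        [5,6] "the" : S\PP
  [6,8] N   <
    [6,7] "quickly" : S
    [7,8] "gave" : N\S

[0,1] S  lex  "near"
[1,2] PP\S  lex  "today"
[0,2] PP  <  k=1
[2,3] S\PP  lex  "city"
[0,3] S  <  k=2
[3,4] ((S/N)\S)/S  lex  "built"
[4,5] PP  lex  "liked"
[4,5] S/(S\PP)  >T
[5,6] S\PP  lex  "the"
[4,6] S  >  k=5
[3,6] (S/N)\S  >  k=4
[0,6] S/N  <  k=3
[6,7] S  lex  "quickly"
[7,8] N\S  lex  "gave"
[6,8] N  <  k=7
[0,8] S  >  k=6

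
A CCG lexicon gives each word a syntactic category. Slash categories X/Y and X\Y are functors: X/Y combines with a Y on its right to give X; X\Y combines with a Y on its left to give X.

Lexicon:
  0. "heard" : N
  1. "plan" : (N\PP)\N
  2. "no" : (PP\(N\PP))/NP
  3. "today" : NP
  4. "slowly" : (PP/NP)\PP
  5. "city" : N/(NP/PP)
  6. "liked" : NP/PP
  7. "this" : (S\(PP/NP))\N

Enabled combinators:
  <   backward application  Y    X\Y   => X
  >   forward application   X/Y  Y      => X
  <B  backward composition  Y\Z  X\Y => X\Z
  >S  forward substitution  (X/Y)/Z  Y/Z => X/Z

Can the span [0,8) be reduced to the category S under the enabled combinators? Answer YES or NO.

YES

[0,8] S   <
  [0,4] PP   <
    [0,2] N\PP   <
      [0,1] "heard" : N
      [1,2] "plan" : (N\PP)\N
    [2,4] PP\(N\PP)   >
      [2,3] "no" : (PP\(N\PP))/NP
      [3,4] "today" : NP
  [4,8] S\PP   <B
    [4,5] "slowly" : (PP/NP)\PP
    [5,8] S\(PP/NP)   <
      [5,7] N   >
        [5,6] "city" : N/(NP/PP)
        [6,7] "liked" : NP/PP
      [7,8] "this" : (S\(PP/NP))\N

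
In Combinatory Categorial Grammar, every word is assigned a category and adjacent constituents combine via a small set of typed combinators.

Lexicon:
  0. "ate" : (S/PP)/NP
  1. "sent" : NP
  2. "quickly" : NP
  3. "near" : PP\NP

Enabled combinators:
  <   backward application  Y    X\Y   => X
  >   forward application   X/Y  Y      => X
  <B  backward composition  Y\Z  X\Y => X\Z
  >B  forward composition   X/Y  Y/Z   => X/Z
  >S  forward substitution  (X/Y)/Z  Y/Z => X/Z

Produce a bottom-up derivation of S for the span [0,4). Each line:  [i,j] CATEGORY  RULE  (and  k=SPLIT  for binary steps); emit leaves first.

[0,1] (S/PP)/NP  lex  "ate"
[1,2] NP  lex  "sent"
[0,2] S/PP  >  k=1
[2,3] NP  lex  "quickly"
[3,4] PP\NP  lex  "near"
[2,4] PP  <  k=3
[0,4] S  >  k=2

[0,4] S   >
  [0,2] S/PP   >
    [0,1] "ate" : (S/PP)/NP
    [1,2] "sent" : NP
  [2,4] PP   <
    [2,3] "quickly" : NP
    [3,4] "near" : PP\NP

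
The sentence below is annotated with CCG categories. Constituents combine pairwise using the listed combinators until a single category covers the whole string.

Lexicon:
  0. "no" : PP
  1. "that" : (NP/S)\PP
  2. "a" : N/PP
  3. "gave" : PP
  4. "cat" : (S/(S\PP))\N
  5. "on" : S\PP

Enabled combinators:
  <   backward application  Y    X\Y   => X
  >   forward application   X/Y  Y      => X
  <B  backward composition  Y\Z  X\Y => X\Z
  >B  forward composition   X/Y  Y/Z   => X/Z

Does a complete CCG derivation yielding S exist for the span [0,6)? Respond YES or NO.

PP (NP/S)\PP N/PP PP (S/(S\PP))\N S\PP
CKY chart[0,6] = {NP}; S ∉ chart

NO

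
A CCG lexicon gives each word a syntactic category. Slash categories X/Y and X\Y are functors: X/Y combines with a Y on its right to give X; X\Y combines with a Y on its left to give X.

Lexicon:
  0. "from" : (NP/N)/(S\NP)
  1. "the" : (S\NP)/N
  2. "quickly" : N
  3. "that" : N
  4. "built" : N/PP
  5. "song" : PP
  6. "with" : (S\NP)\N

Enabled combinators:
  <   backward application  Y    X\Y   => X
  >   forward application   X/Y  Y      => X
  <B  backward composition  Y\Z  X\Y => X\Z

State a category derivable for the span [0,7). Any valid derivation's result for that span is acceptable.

S

[0,7] S   <
  [0,4] NP   >
    [0,3] NP/N   >
      [0,1] "from" : (NP/N)/(S\NP)
      [1,3] S\NP   >
        [1,2] "the" : (S\NP)/N
        [2,3] "quickly" : N
    [3,4] "that" : N
  [4,7] S\NP   <
    [4,6] N   >
      [4,5] "built" : N/PP
      [5,6] "song" : PP
    [6,7] "with" : (S\NP)\N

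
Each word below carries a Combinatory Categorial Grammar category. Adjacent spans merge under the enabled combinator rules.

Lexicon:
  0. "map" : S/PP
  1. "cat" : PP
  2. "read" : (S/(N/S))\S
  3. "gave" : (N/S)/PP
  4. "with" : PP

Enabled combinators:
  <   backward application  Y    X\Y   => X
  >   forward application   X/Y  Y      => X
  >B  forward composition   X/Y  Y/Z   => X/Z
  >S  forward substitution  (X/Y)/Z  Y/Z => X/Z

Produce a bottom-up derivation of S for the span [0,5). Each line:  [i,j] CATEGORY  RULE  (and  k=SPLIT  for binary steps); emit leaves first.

[0,1] S/PP  lex  "map"
[1,2] PP  lex  "cat"
[0,2] S  >  k=1
[2,3] (S/(N/S))\S  lex  "read"
[0,3] S/(N/S)  <  k=2
[3,4] (N/S)/PP  lex  "gave"
[4,5] PP  lex  "with"
[3,5] N/S  >  k=4
[0,5] S  >  k=3

[0,5] S   >
  [0,3] S/(N/S)   <
    [0,2] S   >
      [0,1] "map" : S/PP
      [1,2] "cat" : PP
    [2,3] "read" : (S/(N/S))\S
  [3,5] N/S   >
    [3,4] "gave" : (N/S)/PP
    [4,5] "with" : PP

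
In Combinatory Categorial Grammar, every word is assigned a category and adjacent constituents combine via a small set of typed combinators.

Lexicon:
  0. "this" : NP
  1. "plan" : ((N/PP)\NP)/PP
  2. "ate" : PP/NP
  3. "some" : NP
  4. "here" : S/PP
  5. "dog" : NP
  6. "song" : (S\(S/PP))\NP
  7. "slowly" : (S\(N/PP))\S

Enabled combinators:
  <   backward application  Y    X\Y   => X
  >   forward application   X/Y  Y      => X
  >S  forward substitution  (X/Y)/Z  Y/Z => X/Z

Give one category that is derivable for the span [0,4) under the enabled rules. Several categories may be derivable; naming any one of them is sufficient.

[0,8] S   <
  [0,4] N/PP   <
    [0,1] "this" : NP
    [1,4] (N/PP)\NP   >
      [1,2] "plan" : ((N/PP)\NP)/PP
      [2,4] PP   >
        [2,3] "ate" : PP/NP
        [3,4] "some" : NP
  [4,8] S\(N/PP)   <
    [4,7] S   <
      [4,5] "here" : S/PP
      [5,7] S\(S/PP)   <
        [5,6] "dog" : NP
        [6,7] "song" : (S\(S/PP))\NP
    [7,8] "slowly" : (S\(N/PP))\S

N/PP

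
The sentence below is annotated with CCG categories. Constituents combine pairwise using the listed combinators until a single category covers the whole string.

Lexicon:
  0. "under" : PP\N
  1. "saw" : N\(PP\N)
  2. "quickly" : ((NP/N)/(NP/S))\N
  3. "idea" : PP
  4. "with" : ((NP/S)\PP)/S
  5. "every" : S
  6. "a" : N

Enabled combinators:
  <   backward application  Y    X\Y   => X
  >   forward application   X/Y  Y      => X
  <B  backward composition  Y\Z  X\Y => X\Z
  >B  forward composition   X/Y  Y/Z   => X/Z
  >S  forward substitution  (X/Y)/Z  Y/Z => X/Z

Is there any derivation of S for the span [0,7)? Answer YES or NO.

PP\N N\(PP\N) ((NP/N)/(NP/S))\N PP ((NP/S)\PP)/S S N
CKY chart[0,7] = {NP}; S ∉ chart

NO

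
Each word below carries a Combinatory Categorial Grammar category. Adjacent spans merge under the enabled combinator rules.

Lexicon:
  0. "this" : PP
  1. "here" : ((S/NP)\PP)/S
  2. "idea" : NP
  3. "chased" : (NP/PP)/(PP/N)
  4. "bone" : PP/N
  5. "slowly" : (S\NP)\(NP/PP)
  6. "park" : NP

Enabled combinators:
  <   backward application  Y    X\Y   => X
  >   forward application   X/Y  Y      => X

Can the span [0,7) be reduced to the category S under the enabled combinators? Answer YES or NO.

YES

[0,7] S   >
  [0,6] S/NP   <
    [0,1] "this" : PP
    [1,6] (S/NP)\PP   >
      [1,2] "here" : ((S/NP)\PP)/S
      [2,6] S   <
        [2,3] "idea" : NP
        [3,6] S\NP   <
          [3,5] NP/PP   >
            [3,4] "chased" : (NP/PP)/(PP/N)
            [4,5] "bone" : PP/N
          [5,6] "slowly" : (S\NP)\(NP/PP)
  [6,7] "park" : NP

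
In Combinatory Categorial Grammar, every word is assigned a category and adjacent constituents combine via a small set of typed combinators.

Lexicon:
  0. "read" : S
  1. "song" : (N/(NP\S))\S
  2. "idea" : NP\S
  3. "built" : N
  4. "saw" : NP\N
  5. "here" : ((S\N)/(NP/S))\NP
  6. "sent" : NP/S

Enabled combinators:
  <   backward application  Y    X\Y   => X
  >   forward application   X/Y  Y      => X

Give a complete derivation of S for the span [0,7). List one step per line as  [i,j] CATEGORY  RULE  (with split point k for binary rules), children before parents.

[0,1] S  lex  "read"
[1,2] (N/(NP\S))\S  lex  "song"
[0,2] N/(NP\S)  <  k=1
[2,3] NP\S  lex  "idea"
[0,3] N  >  k=2
[3,4] N  lex  "built"
[4,5] NP\N  lex  "saw"
[3,5] NP  <  k=4
[5,6] ((S\N)/(NP/S))\NP  lex  "here"
[3,6] (S\N)/(NP/S)  <  k=5
[6,7] NP/S  lex  "sent"
[3,7] S\N  >  k=6
[0,7] S  <  k=3

[0,7] S   <
  [0,3] N   >
    [0,2] N/(NP\S)   <
      [0,1] "read" : S
      [1,2] "song" : (N/(NP\S))\S
    [2,3] "idea" : NP\S
  [3,7] S\N   >
    [3,6] (S\N)/(NP/S)   <
      [3,5] NP   <
        [3,4] "built" : N
        [4,5] "saw" : NP\N
      [5,6] "here" : ((S\N)/(NP/S))\NP
    [6,7] "sent" : NP/S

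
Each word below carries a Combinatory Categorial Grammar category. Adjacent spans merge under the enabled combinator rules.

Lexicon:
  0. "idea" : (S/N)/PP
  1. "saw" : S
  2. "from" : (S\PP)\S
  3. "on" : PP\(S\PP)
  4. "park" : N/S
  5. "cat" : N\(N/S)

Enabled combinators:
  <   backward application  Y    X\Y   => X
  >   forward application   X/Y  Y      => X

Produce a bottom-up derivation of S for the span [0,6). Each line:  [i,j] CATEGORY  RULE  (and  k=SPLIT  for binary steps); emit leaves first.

[0,6] S   >
  [0,4] S/N   >
    [0,1] "idea" : (S/N)/PP
    [1,4] PP   <
      [1,3] S\PP   <
        [1,2] "saw" : S
        [2,3] "from" : (S\PP)\S
      [3,4] "on" : PP\(S\PP)
  [4,6] N   <
    [4,5] "park" : N/S
    [5,6] "cat" : N\(N/S)

[0,1] (S/N)/PP  lex  "idea"
[1,2] S  lex  "saw"
[2,3] (S\PP)\S  lex  "from"
[1,3] S\PP  <  k=2
[3,4] PP\(S\PP)  lex  "on"
[1,4] PP  <  k=3
[0,4] S/N  >  k=1
[4,5] N/S  lex  "park"
[5,6] N\(N/S)  lex  "cat"
[4,6] N  <  k=5
[0,6] S  >  k=4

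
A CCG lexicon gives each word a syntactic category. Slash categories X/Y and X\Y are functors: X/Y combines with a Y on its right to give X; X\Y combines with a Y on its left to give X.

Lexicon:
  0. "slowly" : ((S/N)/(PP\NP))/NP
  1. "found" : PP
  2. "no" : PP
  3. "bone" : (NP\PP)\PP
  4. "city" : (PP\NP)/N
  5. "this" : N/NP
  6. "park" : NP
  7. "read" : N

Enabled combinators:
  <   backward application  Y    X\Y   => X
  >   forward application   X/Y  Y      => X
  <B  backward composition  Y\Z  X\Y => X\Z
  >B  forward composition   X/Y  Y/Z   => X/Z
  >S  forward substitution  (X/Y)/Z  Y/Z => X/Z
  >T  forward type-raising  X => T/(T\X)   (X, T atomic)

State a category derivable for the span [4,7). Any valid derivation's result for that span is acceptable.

PP\NP

[0,8] S   >
  [0,7] S/N   >
    [0,4] (S/N)/(PP\NP)   >
      [0,1] "slowly" : ((S/N)/(PP\NP))/NP
      [1,4] NP   >
        [1,2] NP/(NP\PP)   >T
          [1,2] "found" : PP
        [2,4] NP\PP   <
          [2,3] "no" : PP
          [3,4] "bone" : (NP\PP)\PP
    [4,7] PP\NP   >
      [4,5] "city" : (PP\NP)/N
      [5,7] N   >
        [5,6] "this" : N/NP
        [6,7] "park" : NP
  [7,8] "read" : N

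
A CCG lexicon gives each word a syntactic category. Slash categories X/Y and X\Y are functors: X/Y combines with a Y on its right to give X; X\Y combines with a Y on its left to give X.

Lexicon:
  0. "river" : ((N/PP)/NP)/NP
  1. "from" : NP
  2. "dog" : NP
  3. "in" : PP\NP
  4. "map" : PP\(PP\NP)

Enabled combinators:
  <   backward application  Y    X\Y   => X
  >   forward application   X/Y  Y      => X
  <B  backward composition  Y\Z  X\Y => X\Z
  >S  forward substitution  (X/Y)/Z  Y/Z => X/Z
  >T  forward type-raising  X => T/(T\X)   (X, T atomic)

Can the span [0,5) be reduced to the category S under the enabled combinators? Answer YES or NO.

((N/PP)/NP)/NP NP NP PP\NP PP\(PP\NP)
CKY chart[0,5] = {N, N/(N\N), NP/(NP\N), PP/(PP\N), S/(S\N)}; S ∉ chart

NO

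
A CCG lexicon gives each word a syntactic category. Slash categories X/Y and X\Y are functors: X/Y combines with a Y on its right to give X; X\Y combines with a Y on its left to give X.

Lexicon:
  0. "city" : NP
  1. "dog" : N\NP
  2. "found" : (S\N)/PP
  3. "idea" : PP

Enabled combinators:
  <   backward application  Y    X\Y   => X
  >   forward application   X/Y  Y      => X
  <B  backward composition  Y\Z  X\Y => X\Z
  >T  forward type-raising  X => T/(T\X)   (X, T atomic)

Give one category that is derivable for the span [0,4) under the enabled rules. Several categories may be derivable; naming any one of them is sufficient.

S

[0,4] S   <
  [0,2] N   >
    [0,1] N/(N\NP)   >T
      [0,1] "city" : NP
    [1,2] "dog" : N\NP
  [2,4] S\N   >
    [2,3] "found" : (S\N)/PP
    [3,4] "idea" : PP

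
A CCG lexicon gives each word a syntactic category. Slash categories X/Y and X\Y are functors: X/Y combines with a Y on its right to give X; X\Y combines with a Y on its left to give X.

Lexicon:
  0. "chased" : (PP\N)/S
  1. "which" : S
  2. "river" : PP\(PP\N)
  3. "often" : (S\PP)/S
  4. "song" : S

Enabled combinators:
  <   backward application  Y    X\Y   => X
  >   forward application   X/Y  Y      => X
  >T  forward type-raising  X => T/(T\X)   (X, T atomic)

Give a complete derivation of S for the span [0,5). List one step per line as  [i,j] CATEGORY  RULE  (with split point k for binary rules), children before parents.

[0,1] (PP\N)/S  lex  "chased"
[1,2] S  lex  "which"
[0,2] PP\N  >  k=1
[2,3] PP\(PP\N)  lex  "river"
[0,3] PP  <  k=2
[3,4] (S\PP)/S  lex  "often"
[4,5] S  lex  "song"
[3,5] S\PP  >  k=4
[0,5] S  <  k=3

[0,5] S   <
  [0,3] PP   <
    [0,2] PP\N   >
      [0,1] "chased" : (PP\N)/S
      [1,2] "which" : S
    [2,3] "river" : PP\(PP\N)
  [3,5] S\PP   >
    [3,4] "often" : (S\PP)/S
    [4,5] "song" : S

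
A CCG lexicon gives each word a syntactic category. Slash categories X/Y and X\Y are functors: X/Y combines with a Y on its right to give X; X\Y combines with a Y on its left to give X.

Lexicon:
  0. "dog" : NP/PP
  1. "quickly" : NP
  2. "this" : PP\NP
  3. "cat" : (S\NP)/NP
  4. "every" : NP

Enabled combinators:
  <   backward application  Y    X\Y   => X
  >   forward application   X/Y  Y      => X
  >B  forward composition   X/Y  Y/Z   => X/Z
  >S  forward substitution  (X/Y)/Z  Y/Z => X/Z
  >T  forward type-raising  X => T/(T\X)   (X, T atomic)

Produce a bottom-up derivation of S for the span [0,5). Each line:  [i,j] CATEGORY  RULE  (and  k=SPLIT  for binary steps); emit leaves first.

[0,1] NP/PP  lex  "dog"
[1,2] NP  lex  "quickly"
[1,2] PP/(PP\NP)  >T
[2,3] PP\NP  lex  "this"
[1,3] PP  >  k=2
[0,3] NP  >  k=1
[3,4] (S\NP)/NP  lex  "cat"
[4,5] NP  lex  "every"
[3,5] S\NP  >  k=4
[0,5] S  <  k=3

[0,5] S   <
  [0,3] NP   >
    [0,1] "dog" : NP/PP
    [1,3] PP   >
      [1,2] PP/(PP\NP)   >T
        [1,2] "quickly" : NP
      [2,3] "this" : PP\NP
  [3,5] S\NP   >
    [3,4] "cat" : (S\NP)/NP
    [4,5] "every" : NP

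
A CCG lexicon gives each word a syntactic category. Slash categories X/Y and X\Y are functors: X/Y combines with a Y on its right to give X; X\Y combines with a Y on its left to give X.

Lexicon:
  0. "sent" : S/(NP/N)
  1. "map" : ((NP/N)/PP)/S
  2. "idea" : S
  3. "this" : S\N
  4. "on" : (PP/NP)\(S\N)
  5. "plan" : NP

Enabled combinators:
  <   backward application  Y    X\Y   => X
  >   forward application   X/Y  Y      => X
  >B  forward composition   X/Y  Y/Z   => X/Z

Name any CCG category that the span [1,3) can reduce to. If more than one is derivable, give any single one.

[0,6] S   >
  [0,3] S/PP   >B
    [0,1] "sent" : S/(NP/N)
    [1,3] (NP/N)/PP   >
      [1,2] "map" : ((NP/N)/PP)/S
      [2,3] "idea" : S
  [3,6] PP   >
    [3,5] PP/NP   <
      [3,4] "this" : S\N
      [4,5] "on" : (PP/NP)\(S\N)
    [5,6] "plan" : NP

(NP/N)/PP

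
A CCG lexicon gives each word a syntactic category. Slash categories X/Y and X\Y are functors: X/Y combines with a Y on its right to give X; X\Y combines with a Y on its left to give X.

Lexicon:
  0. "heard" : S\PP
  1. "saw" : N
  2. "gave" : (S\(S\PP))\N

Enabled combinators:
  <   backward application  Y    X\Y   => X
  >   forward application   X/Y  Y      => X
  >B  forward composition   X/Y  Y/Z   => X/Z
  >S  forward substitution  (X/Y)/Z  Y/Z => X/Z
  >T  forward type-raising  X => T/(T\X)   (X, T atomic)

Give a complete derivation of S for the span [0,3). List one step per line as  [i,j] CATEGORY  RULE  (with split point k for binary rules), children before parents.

[0,3] S   <
  [0,1] "heard" : S\PP
  [1,3] S\(S\PP)   <
    [1,2] "saw" : N
    [2,3] "gave" : (S\(S\PP))\N

[0,1] S\PP  lex  "heard"
[1,2] N  lex  "saw"
[2,3] (S\(S\PP))\N  lex  "gave"
[1,3] S\(S\PP)  <  k=2
[0,3] S  <  k=1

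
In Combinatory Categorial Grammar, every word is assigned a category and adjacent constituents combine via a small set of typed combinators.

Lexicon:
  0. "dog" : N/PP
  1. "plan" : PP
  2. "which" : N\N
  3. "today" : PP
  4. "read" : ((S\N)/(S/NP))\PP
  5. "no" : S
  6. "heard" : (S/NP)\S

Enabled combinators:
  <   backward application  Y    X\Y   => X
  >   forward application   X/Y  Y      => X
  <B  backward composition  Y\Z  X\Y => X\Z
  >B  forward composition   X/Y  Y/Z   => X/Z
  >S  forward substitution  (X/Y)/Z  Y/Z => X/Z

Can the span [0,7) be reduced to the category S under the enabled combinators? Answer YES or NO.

YES

[0,7] S   <
  [0,2] N   >
    [0,1] "dog" : N/PP
    [1,2] "plan" : PP
  [2,7] S\N   <B
    [2,3] "which" : N\N
    [3,7] S\N   >
      [3,5] (S\N)/(S/NP)   <
        [3,4] "today" : PP
        [4,5] "read" : ((S\N)/(S/NP))\PP
      [5,7] S/NP   <
        [5,6] "no" : S
        [6,7] "heard" : (S/NP)\S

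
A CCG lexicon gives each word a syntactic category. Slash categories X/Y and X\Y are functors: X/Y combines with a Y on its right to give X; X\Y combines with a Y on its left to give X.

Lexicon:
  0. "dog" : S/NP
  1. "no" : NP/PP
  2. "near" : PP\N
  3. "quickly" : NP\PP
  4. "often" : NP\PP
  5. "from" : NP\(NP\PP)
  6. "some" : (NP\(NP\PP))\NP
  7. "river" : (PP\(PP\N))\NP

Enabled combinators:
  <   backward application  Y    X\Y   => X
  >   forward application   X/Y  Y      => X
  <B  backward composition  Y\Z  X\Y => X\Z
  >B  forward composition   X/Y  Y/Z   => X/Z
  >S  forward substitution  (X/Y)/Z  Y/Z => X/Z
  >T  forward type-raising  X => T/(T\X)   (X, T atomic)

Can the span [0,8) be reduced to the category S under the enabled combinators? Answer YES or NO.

[0,8] S   >
  [0,2] S/PP   >B
    [0,1] "dog" : S/NP
    [1,2] "no" : NP/PP
  [2,8] PP   <
    [2,3] "near" : PP\N
    [3,8] PP\(PP\N)   <
      [3,7] NP   <
        [3,4] "quickly" : NP\PP
        [4,7] NP\(NP\PP)   <
          [4,6] NP   <
            [4,5] "often" : NP\PP
            [5,6] "from" : NP\(NP\PP)
          [6,7] "some" : (NP\(NP\PP))\NP
      [7,8] "river" : (PP\(PP\N))\NP

YES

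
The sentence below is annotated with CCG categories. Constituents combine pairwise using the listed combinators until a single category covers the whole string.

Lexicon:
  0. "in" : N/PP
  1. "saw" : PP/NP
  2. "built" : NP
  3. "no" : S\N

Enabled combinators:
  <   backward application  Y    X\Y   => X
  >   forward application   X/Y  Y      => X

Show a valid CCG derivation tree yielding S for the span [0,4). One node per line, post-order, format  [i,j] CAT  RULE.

[0,4] S   <
  [0,3] N   >
    [0,1] "in" : N/PP
    [1,3] PP   >
      [1,2] "saw" : PP/NP
      [2,3] "built" : NP
  [3,4] "no" : S\N

[0,1] N/PP  lex  "in"
[1,2] PP/NP  lex  "saw"
[2,3] NP  lex  "built"
[1,3] PP  >  k=2
[0,3] N  >  k=1
[3,4] S\N  lex  "no"
[0,4] S  <  k=3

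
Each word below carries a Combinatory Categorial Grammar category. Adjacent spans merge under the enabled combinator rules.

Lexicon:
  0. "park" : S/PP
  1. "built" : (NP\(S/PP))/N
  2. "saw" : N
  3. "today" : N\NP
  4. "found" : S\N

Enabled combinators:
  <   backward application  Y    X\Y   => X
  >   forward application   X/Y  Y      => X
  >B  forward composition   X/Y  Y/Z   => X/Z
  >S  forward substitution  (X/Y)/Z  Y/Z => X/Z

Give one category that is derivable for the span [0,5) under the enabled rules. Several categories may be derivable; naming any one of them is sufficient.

[0,5] S   <
  [0,4] N   <
    [0,3] NP   <
      [0,1] "park" : S/PP
      [1,3] NP\(S/PP)   >
        [1,2] "built" : (NP\(S/PP))/N
        [2,3] "saw" : N
    [3,4] "today" : N\NP
  [4,5] "found" : S\N

S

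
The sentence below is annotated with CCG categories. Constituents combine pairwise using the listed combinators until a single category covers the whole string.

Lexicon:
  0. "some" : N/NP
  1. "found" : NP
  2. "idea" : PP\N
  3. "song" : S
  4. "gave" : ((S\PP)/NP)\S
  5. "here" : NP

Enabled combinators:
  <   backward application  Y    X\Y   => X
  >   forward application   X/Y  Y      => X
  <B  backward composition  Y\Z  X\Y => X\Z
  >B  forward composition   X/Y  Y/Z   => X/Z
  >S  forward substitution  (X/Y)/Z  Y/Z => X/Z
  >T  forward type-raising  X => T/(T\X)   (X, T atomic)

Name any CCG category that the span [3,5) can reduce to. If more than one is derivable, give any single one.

(S\PP)/NP

[0,6] S   <
  [0,3] PP   <
    [0,2] N   >
      [0,1] "some" : N/NP
      [1,2] "found" : NP
    [2,3] "idea" : PP\N
  [3,6] S\PP   >
    [3,5] (S\PP)/NP   <
      [3,4] "song" : S
      [4,5] "gave" : ((S\PP)/NP)\S
    [5,6] "here" : NP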